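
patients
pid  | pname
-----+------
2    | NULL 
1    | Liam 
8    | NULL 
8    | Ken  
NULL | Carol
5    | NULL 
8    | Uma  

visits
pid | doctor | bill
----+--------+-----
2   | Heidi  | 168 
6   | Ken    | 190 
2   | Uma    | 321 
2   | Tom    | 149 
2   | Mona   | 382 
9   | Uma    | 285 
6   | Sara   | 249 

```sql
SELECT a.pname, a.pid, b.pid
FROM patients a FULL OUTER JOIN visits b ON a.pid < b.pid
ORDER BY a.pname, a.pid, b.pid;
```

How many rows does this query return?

17

FULL OUTER JOIN keeps every row from both sides; unmatched rows get NULL for the other side's columns.
Matching on a.pid < b.pid. A NULL in a compared column never satisfies the condition.
- a row (pid=2): matches 3 b row(s) → 3 output row(s).
- a row (pid=1): matches 7 b row(s) → 7 output row(s).
- a row (pid=8): matches 1 b row(s) → 1 output row(s).
- a row (pid=8): matches 1 b row(s) → 1 output row(s).
- a row (pid=NULL): no match → kept, b columns NULL.
- a row (pid=5): matches 3 b row(s) → 3 output row(s).
- a row (pid=8): matches 1 b row(s) → 1 output row(s).
Total: 16 matched + 1 padded = 17 rows.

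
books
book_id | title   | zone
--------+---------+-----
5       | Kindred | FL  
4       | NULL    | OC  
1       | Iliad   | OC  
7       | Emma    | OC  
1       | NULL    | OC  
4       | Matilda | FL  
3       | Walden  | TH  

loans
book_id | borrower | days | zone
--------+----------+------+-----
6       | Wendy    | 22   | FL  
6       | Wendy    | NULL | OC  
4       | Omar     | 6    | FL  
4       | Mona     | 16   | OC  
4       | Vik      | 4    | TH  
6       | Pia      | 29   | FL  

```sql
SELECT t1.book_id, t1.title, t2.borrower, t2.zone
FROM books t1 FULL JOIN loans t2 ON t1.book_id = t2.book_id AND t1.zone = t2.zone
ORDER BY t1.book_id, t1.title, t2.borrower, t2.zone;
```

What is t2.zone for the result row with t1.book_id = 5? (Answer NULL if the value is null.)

FULL OUTER JOIN keeps every row from both sides; unmatched rows get NULL for the other side's columns.
Matching on t1.book_id = t2.book_id AND t1.zone = t2.zone.
Matched pairs: 2; unmatched t1 rows kept: 5; unmatched t2 rows kept: 4.

NULL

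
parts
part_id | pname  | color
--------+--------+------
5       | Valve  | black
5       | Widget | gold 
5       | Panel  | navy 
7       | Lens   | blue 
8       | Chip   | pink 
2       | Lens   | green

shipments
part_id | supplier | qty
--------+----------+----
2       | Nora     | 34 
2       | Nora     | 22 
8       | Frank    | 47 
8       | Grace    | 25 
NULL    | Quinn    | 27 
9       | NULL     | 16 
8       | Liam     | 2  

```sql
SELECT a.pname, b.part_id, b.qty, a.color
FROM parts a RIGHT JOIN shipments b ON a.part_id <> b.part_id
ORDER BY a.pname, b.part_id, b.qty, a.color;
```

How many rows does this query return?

32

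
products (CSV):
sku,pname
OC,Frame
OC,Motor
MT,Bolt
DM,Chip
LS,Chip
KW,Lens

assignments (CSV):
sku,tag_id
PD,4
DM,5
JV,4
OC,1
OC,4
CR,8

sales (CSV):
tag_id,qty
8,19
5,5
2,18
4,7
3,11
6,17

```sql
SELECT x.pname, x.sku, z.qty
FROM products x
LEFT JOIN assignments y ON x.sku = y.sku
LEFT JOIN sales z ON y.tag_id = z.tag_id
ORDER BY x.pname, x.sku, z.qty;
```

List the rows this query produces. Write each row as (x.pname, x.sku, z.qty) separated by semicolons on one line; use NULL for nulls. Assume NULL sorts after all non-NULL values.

Evaluate left to right. First `products x LEFT JOIN assignments y` on sku: 8 row(s).
Then LEFT JOIN `sales z` on tag_id: each of those 8 rows is kept; rows whose y.tag_id has no match in z get NULL for z's columns.

(Bolt, MT, NULL); (Chip, DM, 5); (Chip, LS, NULL); (Frame, OC, 7); (Frame, OC, NULL); (Lens, KW, NULL); (Motor, OC, 7); (Motor, OC, NULL)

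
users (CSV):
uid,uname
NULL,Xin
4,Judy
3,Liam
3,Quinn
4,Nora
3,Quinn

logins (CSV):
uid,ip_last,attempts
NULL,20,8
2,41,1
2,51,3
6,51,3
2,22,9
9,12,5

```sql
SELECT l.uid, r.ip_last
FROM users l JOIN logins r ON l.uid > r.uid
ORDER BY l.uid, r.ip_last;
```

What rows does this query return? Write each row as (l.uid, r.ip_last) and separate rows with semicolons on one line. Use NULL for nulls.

INNER JOIN keeps only pairs where the ON condition holds.
Matching on l.uid > r.uid. A NULL in a compared column never satisfies the condition.
- uid=NULL: no matching r row, dropped.
- uid=4: 3 matching r row(s), so 3 row(s) emitted.
- uid=3: 3 matching r row(s), so 3 row(s) emitted.
- uid=3: 3 matching r row(s), so 3 row(s) emitted.
- uid=4: 3 matching r row(s), so 3 row(s) emitted.
- uid=3: 3 matching r row(s), so 3 row(s) emitted.

(3, 22); (3, 22); (3, 22); (3, 41); (3, 41); (3, 41); (3, 51); (3, 51); (3, 51); (4, 22); (4, 22); (4, 41); (4, 41); (4, 51); (4, 51)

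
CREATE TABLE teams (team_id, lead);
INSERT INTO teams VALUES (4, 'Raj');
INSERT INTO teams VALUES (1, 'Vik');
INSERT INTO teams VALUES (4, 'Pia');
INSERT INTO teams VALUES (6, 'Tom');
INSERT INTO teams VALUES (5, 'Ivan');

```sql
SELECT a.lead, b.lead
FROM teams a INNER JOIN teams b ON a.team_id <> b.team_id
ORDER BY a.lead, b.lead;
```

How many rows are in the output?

INNER JOIN keeps only pairs where the ON condition holds.
Matching on a.team_id <> b.team_id.
- team_id=4: 3 matching b row(s), so 3 row(s) emitted.
- team_id=1: 4 matching b row(s), so 4 row(s) emitted.
- team_id=4: 3 matching b row(s), so 3 row(s) emitted.
- team_id=6: 4 matching b row(s), so 4 row(s) emitted.
- team_id=5: 4 matching b row(s), so 4 row(s) emitted.
Total: 18 rows.

18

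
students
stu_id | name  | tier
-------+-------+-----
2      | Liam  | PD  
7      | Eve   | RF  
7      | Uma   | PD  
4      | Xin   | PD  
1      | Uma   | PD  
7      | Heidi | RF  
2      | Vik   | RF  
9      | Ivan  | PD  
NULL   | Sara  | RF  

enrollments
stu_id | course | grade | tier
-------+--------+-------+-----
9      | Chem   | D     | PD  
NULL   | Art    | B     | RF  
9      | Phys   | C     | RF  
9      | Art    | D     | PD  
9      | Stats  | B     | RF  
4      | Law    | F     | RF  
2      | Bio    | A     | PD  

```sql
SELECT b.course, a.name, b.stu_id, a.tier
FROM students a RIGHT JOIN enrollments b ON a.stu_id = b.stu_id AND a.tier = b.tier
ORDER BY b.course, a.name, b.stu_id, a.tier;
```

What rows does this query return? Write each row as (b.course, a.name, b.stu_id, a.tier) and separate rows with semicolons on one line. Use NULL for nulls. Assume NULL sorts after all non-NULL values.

(Art, Ivan, 9, PD); (Art, NULL, NULL, NULL); (Bio, Liam, 2, PD); (Chem, Ivan, 9, PD); (Law, NULL, 4, NULL); (Phys, NULL, 9, NULL); (Stats, NULL, 9, NULL)

RIGHT JOIN keeps every row from `enrollments`; unmatched rows get NULL for `students`'s columns.
Matching on a.stu_id = b.stu_id AND a.tier = b.tier. A NULL in a compared column never satisfies the condition.
- a (stu_id=2, tier=PD) pairs with 1 row(s) of b.
- a (stu_id=7, tier=RF) has no partner in b.
- a (stu_id=7, tier=PD) has no partner in b.
- a (stu_id=4, tier=PD) has no partner in b.
- a (stu_id=1, tier=PD) has no partner in b.
- a (stu_id=7, tier=RF) has no partner in b.
- a (stu_id=2, tier=RF) has no partner in b.
- a (stu_id=9, tier=PD) pairs with 2 row(s) of b.
- a (stu_id=NULL, tier=RF) has no partner in b.
- 4 b row(s) had no a match → kept, a columns NULL.
After projecting and ordering:
b.course | a.name | b.stu_id | a.tier
Art | Ivan | 9 | PD
Art | NULL | NULL | NULL
Bio | Liam | 2 | PD
Chem | Ivan | 9 | PD
Law | NULL | 4 | NULL
Phys | NULL | 9 | NULL
Stats | NULL | 9 | NULL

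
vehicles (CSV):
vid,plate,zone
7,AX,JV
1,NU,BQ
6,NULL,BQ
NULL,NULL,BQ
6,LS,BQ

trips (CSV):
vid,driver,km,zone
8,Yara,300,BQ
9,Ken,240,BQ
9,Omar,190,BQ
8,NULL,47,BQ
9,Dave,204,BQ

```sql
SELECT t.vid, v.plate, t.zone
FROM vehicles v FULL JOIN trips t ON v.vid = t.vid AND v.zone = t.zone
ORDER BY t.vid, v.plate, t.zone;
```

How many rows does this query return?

FULL OUTER JOIN keeps every row from both sides; unmatched rows get NULL for the other side's columns.
Matching on v.vid = t.vid AND v.zone = t.zone. A NULL in a compared column never satisfies the condition.
- v row (vid=7, zone=JV): no match → kept, t columns NULL.
- v row (vid=1, zone=BQ): no match → kept, t columns NULL.
- v row (vid=6, zone=BQ): no match → kept, t columns NULL.
- v row (vid=NULL, zone=BQ): no match → kept, t columns NULL.
- v row (vid=6, zone=BQ): no match → kept, t columns NULL.
- 5 t row(s) had no v match → kept, v columns NULL.
Total: 0 matched + 10 padded = 10 rows.

10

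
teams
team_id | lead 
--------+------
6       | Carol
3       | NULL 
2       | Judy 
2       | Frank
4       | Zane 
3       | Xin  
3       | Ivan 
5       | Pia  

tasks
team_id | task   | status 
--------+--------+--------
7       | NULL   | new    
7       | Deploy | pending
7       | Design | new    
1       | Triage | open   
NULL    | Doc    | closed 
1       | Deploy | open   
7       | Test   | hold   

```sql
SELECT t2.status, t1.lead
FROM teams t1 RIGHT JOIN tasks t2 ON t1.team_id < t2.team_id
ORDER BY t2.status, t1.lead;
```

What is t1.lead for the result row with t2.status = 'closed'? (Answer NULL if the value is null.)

RIGHT JOIN keeps every row from `tasks`; unmatched rows get NULL for `teams`'s columns.
Matching on t1.team_id < t2.team_id. A NULL in a compared column never satisfies the condition.
Matched pairs: 32; unmatched t2 rows kept: 3.

NULL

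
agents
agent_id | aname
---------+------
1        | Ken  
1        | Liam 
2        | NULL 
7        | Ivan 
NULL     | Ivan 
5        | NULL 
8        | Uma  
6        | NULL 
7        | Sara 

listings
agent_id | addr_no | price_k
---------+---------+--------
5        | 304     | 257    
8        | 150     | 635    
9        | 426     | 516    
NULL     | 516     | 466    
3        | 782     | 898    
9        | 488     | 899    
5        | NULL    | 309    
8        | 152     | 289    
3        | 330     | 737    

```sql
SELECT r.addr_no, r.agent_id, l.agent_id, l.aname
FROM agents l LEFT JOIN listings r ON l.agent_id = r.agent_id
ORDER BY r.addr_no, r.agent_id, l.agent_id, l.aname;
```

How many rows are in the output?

11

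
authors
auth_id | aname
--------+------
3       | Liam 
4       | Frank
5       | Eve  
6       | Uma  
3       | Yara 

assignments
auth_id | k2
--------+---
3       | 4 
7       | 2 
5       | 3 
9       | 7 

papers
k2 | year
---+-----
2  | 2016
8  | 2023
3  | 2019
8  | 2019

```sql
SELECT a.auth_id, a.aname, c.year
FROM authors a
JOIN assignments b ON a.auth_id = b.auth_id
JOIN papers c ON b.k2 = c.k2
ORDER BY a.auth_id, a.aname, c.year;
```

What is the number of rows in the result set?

Evaluate left to right. First `authors a INNER JOIN assignments b` on auth_id: 3 row(s).
Then INNER JOIN `papers c` on k2: keep only rows whose b.k2 appears in c.
Result: 1 row(s).

1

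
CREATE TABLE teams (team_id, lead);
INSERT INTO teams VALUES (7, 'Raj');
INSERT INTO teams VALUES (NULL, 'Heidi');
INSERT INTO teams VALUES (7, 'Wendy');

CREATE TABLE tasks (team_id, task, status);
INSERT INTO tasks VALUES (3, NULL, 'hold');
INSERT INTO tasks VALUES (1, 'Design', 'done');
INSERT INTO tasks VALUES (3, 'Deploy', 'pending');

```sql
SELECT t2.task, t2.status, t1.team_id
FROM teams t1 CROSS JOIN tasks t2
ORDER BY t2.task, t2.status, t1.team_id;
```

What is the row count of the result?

CROSS JOIN pairs every row of `teams` with every row of `tasks`: 3 × 3 = 9 rows.

9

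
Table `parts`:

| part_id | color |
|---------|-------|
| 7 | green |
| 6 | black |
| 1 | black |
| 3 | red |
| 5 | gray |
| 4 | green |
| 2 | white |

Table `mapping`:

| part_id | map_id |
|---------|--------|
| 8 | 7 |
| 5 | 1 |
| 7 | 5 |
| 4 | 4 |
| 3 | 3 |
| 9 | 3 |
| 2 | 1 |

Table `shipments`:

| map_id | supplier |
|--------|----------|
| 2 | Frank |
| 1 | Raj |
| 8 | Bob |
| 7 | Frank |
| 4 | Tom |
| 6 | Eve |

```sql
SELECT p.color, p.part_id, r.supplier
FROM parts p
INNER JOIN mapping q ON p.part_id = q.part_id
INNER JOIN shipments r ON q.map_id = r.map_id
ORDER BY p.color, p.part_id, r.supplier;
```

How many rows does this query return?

Step 1 — p INNER JOIN q on part_id → 5 row(s).
Then INNER JOIN `shipments r` on map_id: keep only rows whose q.map_id appears in r.
Result: 3 row(s).

3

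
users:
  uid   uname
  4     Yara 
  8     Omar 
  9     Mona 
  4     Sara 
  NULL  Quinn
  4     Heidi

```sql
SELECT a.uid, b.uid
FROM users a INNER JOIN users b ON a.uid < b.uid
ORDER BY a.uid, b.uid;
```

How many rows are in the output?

7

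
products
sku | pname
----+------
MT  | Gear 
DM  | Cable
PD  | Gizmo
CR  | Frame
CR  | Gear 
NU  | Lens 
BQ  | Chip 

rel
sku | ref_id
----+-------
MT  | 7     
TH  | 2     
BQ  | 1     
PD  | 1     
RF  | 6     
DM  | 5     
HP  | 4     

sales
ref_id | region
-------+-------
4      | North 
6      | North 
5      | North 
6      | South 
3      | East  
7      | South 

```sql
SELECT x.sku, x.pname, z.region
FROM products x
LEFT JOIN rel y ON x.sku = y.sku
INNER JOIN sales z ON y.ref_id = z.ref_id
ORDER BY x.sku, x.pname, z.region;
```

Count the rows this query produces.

2

Step 1 — x LEFT JOIN y on sku → 7 row(s).
Then INNER JOIN `sales z` on ref_id: keep only rows whose y.ref_id appears in z.
Result: 2 row(s).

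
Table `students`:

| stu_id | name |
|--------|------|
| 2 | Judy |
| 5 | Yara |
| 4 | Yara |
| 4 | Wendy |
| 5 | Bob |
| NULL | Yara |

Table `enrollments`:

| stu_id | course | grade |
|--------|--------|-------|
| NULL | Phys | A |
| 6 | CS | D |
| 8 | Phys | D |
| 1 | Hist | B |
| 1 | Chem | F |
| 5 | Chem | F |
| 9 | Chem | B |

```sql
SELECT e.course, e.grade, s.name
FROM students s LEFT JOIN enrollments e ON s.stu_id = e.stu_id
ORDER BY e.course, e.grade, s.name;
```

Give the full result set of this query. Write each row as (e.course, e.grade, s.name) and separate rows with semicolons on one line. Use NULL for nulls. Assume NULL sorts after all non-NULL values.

(Chem, F, Bob); (Chem, F, Yara); (NULL, NULL, Judy); (NULL, NULL, Wendy); (NULL, NULL, Yara); (NULL, NULL, Yara)

LEFT JOIN keeps every row from `students`; unmatched rows get NULL for `enrollments`'s columns.
Matching on s.stu_id = e.stu_id. A NULL in a compared column never satisfies the condition.
- s row (stu_id=2): no match → kept, e columns NULL.
- s row (stu_id=5): matches 1 e row(s) → 1 output row(s).
- s row (stu_id=4): no match → kept, e columns NULL.
- s row (stu_id=4): no match → kept, e columns NULL.
- s row (stu_id=5): matches 1 e row(s) → 1 output row(s).
- s row (stu_id=NULL): no match → kept, e columns NULL.
After projecting and ordering:
e.course | e.grade | s.name
Chem | F | Bob
Chem | F | Yara
NULL | NULL | Judy
NULL | NULL | Wendy
NULL | NULL | Yara
NULL | NULL | Yara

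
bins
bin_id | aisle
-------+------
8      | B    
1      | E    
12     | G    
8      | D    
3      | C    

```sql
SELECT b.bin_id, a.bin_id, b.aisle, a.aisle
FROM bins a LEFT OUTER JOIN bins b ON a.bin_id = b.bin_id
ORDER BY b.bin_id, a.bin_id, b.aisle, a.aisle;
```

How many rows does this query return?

LEFT JOIN keeps every row from `bins a`; unmatched rows get NULL for `bins b`'s columns.
Matching on a.bin_id = b.bin_id.
- a[0] bin_id=8 → 2 match(es) in b → 2 row(s).
- a[1] bin_id=1 → 1 match(es) in b → 1 row(s).
- a[2] bin_id=12 → 1 match(es) in b → 1 row(s).
- a[3] bin_id=8 → 2 match(es) in b → 2 row(s).
- a[4] bin_id=3 → 1 match(es) in b → 1 row(s).
Total: 7 rows.

7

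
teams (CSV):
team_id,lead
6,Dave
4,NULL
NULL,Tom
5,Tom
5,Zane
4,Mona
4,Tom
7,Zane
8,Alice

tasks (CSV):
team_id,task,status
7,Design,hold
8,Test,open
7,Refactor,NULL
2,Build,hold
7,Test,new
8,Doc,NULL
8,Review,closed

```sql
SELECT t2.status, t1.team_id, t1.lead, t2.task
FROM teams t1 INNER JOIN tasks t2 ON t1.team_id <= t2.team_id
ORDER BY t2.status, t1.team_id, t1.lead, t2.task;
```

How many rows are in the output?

45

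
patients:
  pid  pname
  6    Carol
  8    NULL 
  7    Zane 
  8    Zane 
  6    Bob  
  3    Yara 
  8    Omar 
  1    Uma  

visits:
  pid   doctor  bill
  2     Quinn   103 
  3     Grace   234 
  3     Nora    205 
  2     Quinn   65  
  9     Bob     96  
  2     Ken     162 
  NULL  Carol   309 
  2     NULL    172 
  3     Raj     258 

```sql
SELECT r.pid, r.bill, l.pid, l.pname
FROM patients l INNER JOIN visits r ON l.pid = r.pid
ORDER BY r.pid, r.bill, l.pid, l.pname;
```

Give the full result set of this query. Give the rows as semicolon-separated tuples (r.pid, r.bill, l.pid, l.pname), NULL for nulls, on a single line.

(3, 205, 3, Yara); (3, 234, 3, Yara); (3, 258, 3, Yara)

INNER JOIN keeps only pairs where the ON condition holds.
Matching on l.pid = r.pid. A NULL in a compared column never satisfies the condition.
- l (pid=6) has no partner → excluded.
- l (pid=8) has no partner → excluded.
- l (pid=7) has no partner → excluded.
- l (pid=8) has no partner → excluded.
- l (pid=6) has no partner → excluded.
- l (pid=3) pairs with 3 row(s) of r.
- l (pid=8) has no partner → excluded.
- l (pid=1) has no partner → excluded.
After projecting and ordering:
r.pid | r.bill | l.pid | l.pname
3 | 205 | 3 | Yara
3 | 234 | 3 | Yara
3 | 258 | 3 | Yara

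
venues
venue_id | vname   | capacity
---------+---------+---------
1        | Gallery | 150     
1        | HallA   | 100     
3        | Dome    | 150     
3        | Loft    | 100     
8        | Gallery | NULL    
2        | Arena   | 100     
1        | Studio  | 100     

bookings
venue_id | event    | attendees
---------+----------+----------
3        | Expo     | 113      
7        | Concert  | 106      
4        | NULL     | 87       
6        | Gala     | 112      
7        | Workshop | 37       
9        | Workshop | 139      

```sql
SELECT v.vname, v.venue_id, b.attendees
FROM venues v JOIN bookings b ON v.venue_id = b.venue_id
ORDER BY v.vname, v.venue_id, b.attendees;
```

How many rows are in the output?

2

INNER JOIN keeps only pairs where the ON condition holds.
Matching on v.venue_id = b.venue_id.
Matched pairs: 2.
Total: 2 rows.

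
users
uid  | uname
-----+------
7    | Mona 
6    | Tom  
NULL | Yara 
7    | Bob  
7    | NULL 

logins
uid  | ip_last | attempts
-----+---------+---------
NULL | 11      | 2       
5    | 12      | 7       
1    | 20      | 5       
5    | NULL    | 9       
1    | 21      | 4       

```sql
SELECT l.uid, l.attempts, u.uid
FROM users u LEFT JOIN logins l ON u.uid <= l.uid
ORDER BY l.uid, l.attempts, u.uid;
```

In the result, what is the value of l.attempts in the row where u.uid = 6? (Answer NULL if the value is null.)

NULL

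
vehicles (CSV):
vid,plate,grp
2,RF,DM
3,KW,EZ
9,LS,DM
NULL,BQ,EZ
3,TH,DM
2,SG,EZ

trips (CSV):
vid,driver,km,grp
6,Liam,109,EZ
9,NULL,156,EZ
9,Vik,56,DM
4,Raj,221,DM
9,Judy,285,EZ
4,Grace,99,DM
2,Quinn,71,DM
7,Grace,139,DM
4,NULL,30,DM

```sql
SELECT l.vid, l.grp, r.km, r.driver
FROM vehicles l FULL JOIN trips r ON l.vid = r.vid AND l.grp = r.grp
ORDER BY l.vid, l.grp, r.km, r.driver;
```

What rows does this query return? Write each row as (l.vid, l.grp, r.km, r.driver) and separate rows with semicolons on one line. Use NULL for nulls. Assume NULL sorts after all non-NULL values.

FULL OUTER JOIN keeps every row from both sides; unmatched rows get NULL for the other side's columns.
Matching on l.vid = r.vid AND l.grp = r.grp. A NULL in a compared column never satisfies the condition.
- l[0] vid=2, grp=DM → 1 match(es) in r → 1 row(s).
- l[1] vid=3, grp=EZ → no match; kept with NULLs on the r side.
- l[2] vid=9, grp=DM → 1 match(es) in r → 1 row(s).
- l[3] vid=NULL, grp=EZ → no match; kept with NULLs on the r side.
- l[4] vid=3, grp=DM → no match; kept with NULLs on the r side.
- l[5] vid=2, grp=EZ → no match; kept with NULLs on the r side.
- 7 row(s) from r found no l partner → padded with NULL.

(2, DM, 71, Quinn); (2, EZ, NULL, NULL); (3, DM, NULL, NULL); (3, EZ, NULL, NULL); (9, DM, 56, Vik); (NULL, EZ, NULL, NULL); (NULL, NULL, 30, NULL); (NULL, NULL, 99, Grace); (NULL, NULL, 109, Liam); (NULL, NULL, 139, Grace); (NULL, NULL, 156, NULL); (NULL, NULL, 221, Raj); (NULL, NULL, 285, Judy)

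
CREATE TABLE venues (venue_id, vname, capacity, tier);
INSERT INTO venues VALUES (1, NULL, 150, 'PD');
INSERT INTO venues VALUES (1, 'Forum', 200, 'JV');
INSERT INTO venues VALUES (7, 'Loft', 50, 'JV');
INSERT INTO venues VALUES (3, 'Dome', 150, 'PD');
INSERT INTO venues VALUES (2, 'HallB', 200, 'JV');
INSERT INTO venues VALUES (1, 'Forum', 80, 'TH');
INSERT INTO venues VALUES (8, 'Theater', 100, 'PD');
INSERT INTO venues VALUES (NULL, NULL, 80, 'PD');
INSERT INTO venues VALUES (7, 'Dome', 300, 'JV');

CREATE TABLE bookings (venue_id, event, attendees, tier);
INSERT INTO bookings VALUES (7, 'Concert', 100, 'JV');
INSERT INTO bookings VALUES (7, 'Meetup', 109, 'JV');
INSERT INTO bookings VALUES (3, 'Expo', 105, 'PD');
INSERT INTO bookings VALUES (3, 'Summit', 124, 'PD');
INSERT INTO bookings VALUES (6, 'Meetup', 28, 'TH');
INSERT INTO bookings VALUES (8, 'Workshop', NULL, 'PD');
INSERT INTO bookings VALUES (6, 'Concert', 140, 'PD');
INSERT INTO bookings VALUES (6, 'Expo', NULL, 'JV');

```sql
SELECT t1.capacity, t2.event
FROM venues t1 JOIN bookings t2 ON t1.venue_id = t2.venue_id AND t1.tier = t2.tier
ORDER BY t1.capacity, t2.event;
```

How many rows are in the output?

INNER JOIN keeps only pairs where the ON condition holds.
Matching on t1.venue_id = t2.venue_id AND t1.tier = t2.tier. A NULL in a compared column never satisfies the condition.
Matched pairs: 7.
Total: 7 rows.

7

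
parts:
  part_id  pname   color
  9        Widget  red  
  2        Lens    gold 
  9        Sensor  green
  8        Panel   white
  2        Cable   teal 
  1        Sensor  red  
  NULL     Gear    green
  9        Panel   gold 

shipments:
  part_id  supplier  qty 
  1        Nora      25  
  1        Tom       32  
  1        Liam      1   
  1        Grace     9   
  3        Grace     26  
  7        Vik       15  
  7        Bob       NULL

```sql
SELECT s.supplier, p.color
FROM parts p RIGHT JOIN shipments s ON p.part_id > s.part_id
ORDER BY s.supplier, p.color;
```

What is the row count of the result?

RIGHT JOIN keeps every row from `shipments`; unmatched rows get NULL for `parts`'s columns.
Matching on p.part_id > s.part_id. A NULL in a compared column never satisfies the condition.
Matched pairs: 36; unmatched s rows kept: 0.
Total: 36 rows.

36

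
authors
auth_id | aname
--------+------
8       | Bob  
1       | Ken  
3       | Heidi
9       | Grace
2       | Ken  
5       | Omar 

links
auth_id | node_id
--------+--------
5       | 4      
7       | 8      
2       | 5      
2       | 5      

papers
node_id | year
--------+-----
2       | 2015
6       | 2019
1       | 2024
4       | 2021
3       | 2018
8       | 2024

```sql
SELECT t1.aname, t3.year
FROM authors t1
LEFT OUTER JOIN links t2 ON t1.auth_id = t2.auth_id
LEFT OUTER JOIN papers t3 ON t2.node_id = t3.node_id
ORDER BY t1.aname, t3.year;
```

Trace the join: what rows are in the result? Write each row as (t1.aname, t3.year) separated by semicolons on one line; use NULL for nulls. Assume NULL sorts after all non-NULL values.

(Bob, NULL); (Grace, NULL); (Heidi, NULL); (Ken, NULL); (Ken, NULL); (Ken, NULL); (Omar, 2021)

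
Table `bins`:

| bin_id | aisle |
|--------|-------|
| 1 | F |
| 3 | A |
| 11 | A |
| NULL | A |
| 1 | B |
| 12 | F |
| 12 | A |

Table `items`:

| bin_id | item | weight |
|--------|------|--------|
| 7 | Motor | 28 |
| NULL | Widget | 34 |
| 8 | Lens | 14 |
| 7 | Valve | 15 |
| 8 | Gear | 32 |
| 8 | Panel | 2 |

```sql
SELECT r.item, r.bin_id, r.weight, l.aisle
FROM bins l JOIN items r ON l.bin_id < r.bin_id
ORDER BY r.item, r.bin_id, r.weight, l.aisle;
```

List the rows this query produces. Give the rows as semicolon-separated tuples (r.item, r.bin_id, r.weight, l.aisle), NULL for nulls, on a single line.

(Gear, 8, 32, A); (Gear, 8, 32, B); (Gear, 8, 32, F); (Lens, 8, 14, A); (Lens, 8, 14, B); (Lens, 8, 14, F); (Motor, 7, 28, A); (Motor, 7, 28, B); (Motor, 7, 28, F); (Panel, 8, 2, A); (Panel, 8, 2, B); (Panel, 8, 2, F); (Valve, 7, 15, A); (Valve, 7, 15, B); (Valve, 7, 15, F)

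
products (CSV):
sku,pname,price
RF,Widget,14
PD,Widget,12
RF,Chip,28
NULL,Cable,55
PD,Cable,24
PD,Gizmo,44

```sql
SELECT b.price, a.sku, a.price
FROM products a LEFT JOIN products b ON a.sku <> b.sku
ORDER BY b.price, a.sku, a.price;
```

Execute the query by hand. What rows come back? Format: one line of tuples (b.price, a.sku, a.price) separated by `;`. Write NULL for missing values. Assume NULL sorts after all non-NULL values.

LEFT JOIN keeps every row from `products a`; unmatched rows get NULL for `products b`'s columns.
Matching on a.sku <> b.sku. A NULL in a compared column never satisfies the condition.
- a[0] sku=RF → 3 match(es) in b → 3 row(s).
- a[1] sku=PD → 2 match(es) in b → 2 row(s).
- a[2] sku=RF → 3 match(es) in b → 3 row(s).
- a[3] sku=NULL → no match; kept with NULLs on the b side.
- a[4] sku=PD → 2 match(es) in b → 2 row(s).
- a[5] sku=PD → 2 match(es) in b → 2 row(s).

(12, RF, 14); (12, RF, 28); (14, PD, 12); (14, PD, 24); (14, PD, 44); (24, RF, 14); (24, RF, 28); (28, PD, 12); (28, PD, 24); (28, PD, 44); (44, RF, 14); (44, RF, 28); (NULL, NULL, 55)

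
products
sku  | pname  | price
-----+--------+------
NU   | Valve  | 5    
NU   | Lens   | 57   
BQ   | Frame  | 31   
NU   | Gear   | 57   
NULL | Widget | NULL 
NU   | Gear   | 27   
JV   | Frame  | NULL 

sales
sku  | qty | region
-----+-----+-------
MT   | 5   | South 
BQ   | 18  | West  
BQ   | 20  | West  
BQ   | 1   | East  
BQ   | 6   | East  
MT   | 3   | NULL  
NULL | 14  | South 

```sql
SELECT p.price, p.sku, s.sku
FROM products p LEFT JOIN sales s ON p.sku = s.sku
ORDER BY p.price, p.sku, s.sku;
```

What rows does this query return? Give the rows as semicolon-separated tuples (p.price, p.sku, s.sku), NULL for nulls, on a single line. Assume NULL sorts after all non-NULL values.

(5, NU, NULL); (27, NU, NULL); (31, BQ, BQ); (31, BQ, BQ); (31, BQ, BQ); (31, BQ, BQ); (57, NU, NULL); (57, NU, NULL); (NULL, JV, NULL); (NULL, NULL, NULL)

LEFT JOIN keeps every row from `products`; unmatched rows get NULL for `sales`'s columns.
Matching on p.sku = s.sku. A NULL in a compared column never satisfies the condition.
Matched pairs: 4; unmatched p rows kept: 6.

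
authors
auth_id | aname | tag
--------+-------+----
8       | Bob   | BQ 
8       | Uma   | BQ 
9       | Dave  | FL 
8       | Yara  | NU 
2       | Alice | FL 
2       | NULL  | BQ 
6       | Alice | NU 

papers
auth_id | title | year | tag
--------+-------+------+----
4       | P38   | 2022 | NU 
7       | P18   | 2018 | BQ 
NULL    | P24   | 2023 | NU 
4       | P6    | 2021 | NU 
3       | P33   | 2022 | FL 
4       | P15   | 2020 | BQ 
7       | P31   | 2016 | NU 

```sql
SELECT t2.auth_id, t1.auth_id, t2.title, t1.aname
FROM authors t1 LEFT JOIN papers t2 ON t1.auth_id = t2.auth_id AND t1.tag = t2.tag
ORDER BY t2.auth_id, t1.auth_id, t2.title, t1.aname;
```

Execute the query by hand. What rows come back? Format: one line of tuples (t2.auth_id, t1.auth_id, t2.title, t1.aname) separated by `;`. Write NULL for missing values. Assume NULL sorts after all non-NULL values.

(NULL, 2, NULL, Alice); (NULL, 2, NULL, NULL); (NULL, 6, NULL, Alice); (NULL, 8, NULL, Bob); (NULL, 8, NULL, Uma); (NULL, 8, NULL, Yara); (NULL, 9, NULL, Dave)

LEFT JOIN keeps every row from `authors`; unmatched rows get NULL for `papers`'s columns.
Matching on t1.auth_id = t2.auth_id AND t1.tag = t2.tag. A NULL in a compared column never satisfies the condition.
- t1[0] auth_id=8, tag=BQ → no match; kept with NULLs on the t2 side.
- t1[1] auth_id=8, tag=BQ → no match; kept with NULLs on the t2 side.
- t1[2] auth_id=9, tag=FL → no match; kept with NULLs on the t2 side.
- t1[3] auth_id=8, tag=NU → no match; kept with NULLs on the t2 side.
- t1[4] auth_id=2, tag=FL → no match; kept with NULLs on the t2 side.
- t1[5] auth_id=2, tag=BQ → no match; kept with NULLs on the t2 side.
- t1[6] auth_id=6, tag=NU → no match; kept with NULLs on the t2 side.
After projecting and ordering:
t2.auth_id | t1.auth_id | t2.title | t1.aname
NULL | 2 | NULL | Alice
NULL | 2 | NULL | NULL
NULL | 6 | NULL | Alice
NULL | 8 | NULL | Bob
NULL | 8 | NULL | Uma
NULL | 8 | NULL | Yara
NULL | 9 | NULL | Dave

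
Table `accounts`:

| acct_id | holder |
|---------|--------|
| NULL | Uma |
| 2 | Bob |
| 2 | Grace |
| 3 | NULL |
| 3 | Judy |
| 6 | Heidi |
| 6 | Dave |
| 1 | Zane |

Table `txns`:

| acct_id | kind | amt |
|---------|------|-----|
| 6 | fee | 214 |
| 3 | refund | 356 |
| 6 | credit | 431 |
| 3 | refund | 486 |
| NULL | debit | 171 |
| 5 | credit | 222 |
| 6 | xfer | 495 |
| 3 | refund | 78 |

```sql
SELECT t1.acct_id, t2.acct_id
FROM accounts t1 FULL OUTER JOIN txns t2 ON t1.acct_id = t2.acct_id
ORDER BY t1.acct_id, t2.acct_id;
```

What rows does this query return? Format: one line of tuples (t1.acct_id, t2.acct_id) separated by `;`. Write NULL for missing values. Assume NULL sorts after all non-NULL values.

(1, NULL); (2, NULL); (2, NULL); (3, 3); (3, 3); (3, 3); (3, 3); (3, 3); (3, 3); (6, 6); (6, 6); (6, 6); (6, 6); (6, 6); (6, 6); (NULL, 5); (NULL, NULL); (NULL, NULL)

FULL OUTER JOIN keeps every row from both sides; unmatched rows get NULL for the other side's columns.
Matching on t1.acct_id = t2.acct_id. A NULL in a compared column never satisfies the condition.
- t1[0] acct_id=NULL → no match; kept with NULLs on the t2 side.
- t1[1] acct_id=2 → no match; kept with NULLs on the t2 side.
- t1[2] acct_id=2 → no match; kept with NULLs on the t2 side.
- t1[3] acct_id=3 → 3 match(es) in t2 → 3 row(s).
- t1[4] acct_id=3 → 3 match(es) in t2 → 3 row(s).
- t1[5] acct_id=6 → 3 match(es) in t2 → 3 row(s).
- t1[6] acct_id=6 → 3 match(es) in t2 → 3 row(s).
- t1[7] acct_id=1 → no match; kept with NULLs on the t2 side.
- plus 2 unmatched t2 row(s), each kept with NULL t1 columns.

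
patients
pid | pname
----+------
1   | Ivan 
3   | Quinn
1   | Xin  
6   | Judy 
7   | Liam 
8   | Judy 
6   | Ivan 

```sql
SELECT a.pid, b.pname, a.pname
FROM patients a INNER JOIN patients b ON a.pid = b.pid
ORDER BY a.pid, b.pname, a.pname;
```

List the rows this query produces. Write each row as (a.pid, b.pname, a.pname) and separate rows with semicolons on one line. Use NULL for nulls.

(1, Ivan, Ivan); (1, Ivan, Xin); (1, Xin, Ivan); (1, Xin, Xin); (3, Quinn, Quinn); (6, Ivan, Ivan); (6, Ivan, Judy); (6, Judy, Ivan); (6, Judy, Judy); (7, Liam, Liam); (8, Judy, Judy)

INNER JOIN keeps only pairs where the ON condition holds.
Matching on a.pid = b.pid.
- a[0] pid=1 → 2 match(es) in b → 2 row(s).
- a[1] pid=3 → 1 match(es) in b → 1 row(s).
- a[2] pid=1 → 2 match(es) in b → 2 row(s).
- a[3] pid=6 → 2 match(es) in b → 2 row(s).
- a[4] pid=7 → 1 match(es) in b → 1 row(s).
- a[5] pid=8 → 1 match(es) in b → 1 row(s).
- a[6] pid=6 → 2 match(es) in b → 2 row(s).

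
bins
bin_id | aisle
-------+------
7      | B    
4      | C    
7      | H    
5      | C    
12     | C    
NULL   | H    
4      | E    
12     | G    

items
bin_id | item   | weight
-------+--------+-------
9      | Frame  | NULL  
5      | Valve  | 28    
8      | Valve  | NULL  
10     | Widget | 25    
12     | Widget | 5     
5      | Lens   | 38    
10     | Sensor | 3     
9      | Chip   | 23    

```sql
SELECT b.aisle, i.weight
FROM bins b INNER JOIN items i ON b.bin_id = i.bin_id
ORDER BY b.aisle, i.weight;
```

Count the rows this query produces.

INNER JOIN keeps only pairs where the ON condition holds.
Matching on b.bin_id = i.bin_id. A NULL in a compared column never satisfies the condition.
- bin_id=7: no matching i row, dropped.
- bin_id=4: no matching i row, dropped.
- bin_id=7: no matching i row, dropped.
- bin_id=5: 2 matching i row(s), so 2 row(s) emitted.
- bin_id=12: 1 matching i row(s), so 1 row(s) emitted.
- bin_id=NULL: no matching i row, dropped.
- bin_id=4: no matching i row, dropped.
- bin_id=12: 1 matching i row(s), so 1 row(s) emitted.
Total: 4 rows.

4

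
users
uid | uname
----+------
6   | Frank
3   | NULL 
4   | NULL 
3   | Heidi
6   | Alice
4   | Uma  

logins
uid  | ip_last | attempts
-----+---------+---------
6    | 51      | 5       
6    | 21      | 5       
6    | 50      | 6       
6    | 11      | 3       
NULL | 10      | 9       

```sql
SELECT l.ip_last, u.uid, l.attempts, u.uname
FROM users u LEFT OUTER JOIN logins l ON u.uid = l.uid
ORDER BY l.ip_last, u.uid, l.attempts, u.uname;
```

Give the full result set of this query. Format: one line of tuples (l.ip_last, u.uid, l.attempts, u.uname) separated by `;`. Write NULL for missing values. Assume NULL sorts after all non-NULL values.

(11, 6, 3, Alice); (11, 6, 3, Frank); (21, 6, 5, Alice); (21, 6, 5, Frank); (50, 6, 6, Alice); (50, 6, 6, Frank); (51, 6, 5, Alice); (51, 6, 5, Frank); (NULL, 3, NULL, Heidi); (NULL, 3, NULL, NULL); (NULL, 4, NULL, Uma); (NULL, 4, NULL, NULL)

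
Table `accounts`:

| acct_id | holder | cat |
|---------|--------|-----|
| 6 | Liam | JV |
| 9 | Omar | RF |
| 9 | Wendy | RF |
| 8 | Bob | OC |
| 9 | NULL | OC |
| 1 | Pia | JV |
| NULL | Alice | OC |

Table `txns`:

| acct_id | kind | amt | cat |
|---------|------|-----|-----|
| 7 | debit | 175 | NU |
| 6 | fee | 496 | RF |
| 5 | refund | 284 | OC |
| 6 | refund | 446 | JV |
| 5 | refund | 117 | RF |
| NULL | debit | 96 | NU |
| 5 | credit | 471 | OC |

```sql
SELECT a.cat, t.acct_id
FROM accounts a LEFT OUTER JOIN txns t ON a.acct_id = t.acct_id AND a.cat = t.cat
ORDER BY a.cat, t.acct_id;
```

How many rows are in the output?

LEFT JOIN keeps every row from `accounts`; unmatched rows get NULL for `txns`'s columns.
Matching on a.acct_id = t.acct_id AND a.cat = t.cat. A NULL in a compared column never satisfies the condition.
- a row (acct_id=6, cat=JV): matches 1 t row(s) → 1 output row(s).
- a row (acct_id=9, cat=RF): no match → kept, t columns NULL.
- a row (acct_id=9, cat=RF): no match → kept, t columns NULL.
- a row (acct_id=8, cat=OC): no match → kept, t columns NULL.
- a row (acct_id=9, cat=OC): no match → kept, t columns NULL.
- a row (acct_id=1, cat=JV): no match → kept, t columns NULL.
- a row (acct_id=NULL, cat=OC): no match → kept, t columns NULL.
Total: 1 matched + 6 padded = 7 rows.

7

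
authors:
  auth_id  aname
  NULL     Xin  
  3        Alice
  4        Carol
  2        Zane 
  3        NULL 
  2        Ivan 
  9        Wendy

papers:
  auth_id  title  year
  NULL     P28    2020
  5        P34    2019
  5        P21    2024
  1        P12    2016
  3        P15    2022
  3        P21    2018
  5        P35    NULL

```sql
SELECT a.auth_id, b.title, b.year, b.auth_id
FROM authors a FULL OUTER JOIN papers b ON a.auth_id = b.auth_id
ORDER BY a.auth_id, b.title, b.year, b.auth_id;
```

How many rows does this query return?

FULL OUTER JOIN keeps every row from both sides; unmatched rows get NULL for the other side's columns.
Matching on a.auth_id = b.auth_id. A NULL in a compared column never satisfies the condition.
- a row (auth_id=NULL): no match → kept, b columns NULL.
- a row (auth_id=3): matches 2 b row(s) → 2 output row(s).
- a row (auth_id=4): no match → kept, b columns NULL.
- a row (auth_id=2): no match → kept, b columns NULL.
- a row (auth_id=3): matches 2 b row(s) → 2 output row(s).
- a row (auth_id=2): no match → kept, b columns NULL.
- a row (auth_id=9): no match → kept, b columns NULL.
- plus 5 unmatched b row(s), each kept with NULL a columns.
Total: 4 matched + 10 padded = 14 rows.

14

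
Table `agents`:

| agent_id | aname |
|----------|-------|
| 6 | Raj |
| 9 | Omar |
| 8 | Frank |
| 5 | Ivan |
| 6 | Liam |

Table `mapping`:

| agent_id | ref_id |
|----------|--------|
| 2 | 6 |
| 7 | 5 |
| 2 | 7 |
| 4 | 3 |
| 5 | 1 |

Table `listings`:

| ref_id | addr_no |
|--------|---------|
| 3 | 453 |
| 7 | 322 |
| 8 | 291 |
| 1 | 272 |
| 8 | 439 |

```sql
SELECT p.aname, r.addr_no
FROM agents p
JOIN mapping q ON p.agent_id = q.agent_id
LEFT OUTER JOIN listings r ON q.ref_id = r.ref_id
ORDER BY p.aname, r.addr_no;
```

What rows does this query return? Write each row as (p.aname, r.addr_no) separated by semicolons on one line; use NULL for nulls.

Step 1 — p INNER JOIN q on agent_id → 1 row(s).
Then LEFT JOIN `listings r` on ref_id: each of those 1 rows is kept; rows whose q.ref_id has no match in r get NULL for r's columns.

(Ivan, 272)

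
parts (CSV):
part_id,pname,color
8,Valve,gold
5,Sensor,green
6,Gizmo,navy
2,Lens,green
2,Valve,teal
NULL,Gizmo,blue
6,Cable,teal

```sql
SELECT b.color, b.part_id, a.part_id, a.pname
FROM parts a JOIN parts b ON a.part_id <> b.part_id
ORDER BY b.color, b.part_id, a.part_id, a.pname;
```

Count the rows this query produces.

INNER JOIN keeps only pairs where the ON condition holds.
Matching on a.part_id <> b.part_id. A NULL in a compared column never satisfies the condition.
- part_id=8: 5 matching b row(s), so 5 row(s) emitted.
- part_id=5: 5 matching b row(s), so 5 row(s) emitted.
- part_id=6: 4 matching b row(s), so 4 row(s) emitted.
- part_id=2: 4 matching b row(s), so 4 row(s) emitted.
- part_id=2: 4 matching b row(s), so 4 row(s) emitted.
- part_id=NULL: no matching b row, dropped.
- part_id=6: 4 matching b row(s), so 4 row(s) emitted.
Total: 26 rows.

26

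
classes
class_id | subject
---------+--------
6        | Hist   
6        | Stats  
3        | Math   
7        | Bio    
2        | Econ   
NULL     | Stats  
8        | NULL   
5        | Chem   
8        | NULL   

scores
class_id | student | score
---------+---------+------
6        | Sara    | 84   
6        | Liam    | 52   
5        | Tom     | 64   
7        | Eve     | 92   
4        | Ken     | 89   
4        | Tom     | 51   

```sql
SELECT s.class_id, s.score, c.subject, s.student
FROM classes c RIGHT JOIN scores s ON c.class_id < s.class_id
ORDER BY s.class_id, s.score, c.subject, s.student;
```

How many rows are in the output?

17

RIGHT JOIN keeps every row from `scores`; unmatched rows get NULL for `classes`'s columns.
Matching on c.class_id < s.class_id. A NULL in a compared column never satisfies the condition.
- c (class_id=6) pairs with 1 row(s) of s.
- c (class_id=6) pairs with 1 row(s) of s.
- c (class_id=3) pairs with 6 row(s) of s.
- c (class_id=7) has no partner in s.
- c (class_id=2) pairs with 6 row(s) of s.
- c (class_id=NULL) has no partner in s.
- c (class_id=8) has no partner in s.
- c (class_id=5) pairs with 3 row(s) of s.
- c (class_id=8) has no partner in s.
- every s row matched at least one c row.
Total: 17 rows.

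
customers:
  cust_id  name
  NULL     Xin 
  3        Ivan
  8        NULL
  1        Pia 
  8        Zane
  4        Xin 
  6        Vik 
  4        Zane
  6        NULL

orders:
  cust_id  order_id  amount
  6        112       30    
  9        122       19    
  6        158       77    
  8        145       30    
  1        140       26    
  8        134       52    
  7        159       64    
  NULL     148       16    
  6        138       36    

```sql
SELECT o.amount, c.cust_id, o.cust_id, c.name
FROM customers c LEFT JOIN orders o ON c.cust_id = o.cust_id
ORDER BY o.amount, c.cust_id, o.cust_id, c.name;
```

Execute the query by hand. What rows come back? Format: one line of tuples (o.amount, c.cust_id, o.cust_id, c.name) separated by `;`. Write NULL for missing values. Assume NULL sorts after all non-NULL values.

LEFT JOIN keeps every row from `customers`; unmatched rows get NULL for `orders`'s columns.
Matching on c.cust_id = o.cust_id. A NULL in a compared column never satisfies the condition.
Matched pairs: 11; unmatched c rows kept: 4.

(26, 1, 1, Pia); (30, 6, 6, Vik); (30, 6, 6, NULL); (30, 8, 8, Zane); (30, 8, 8, NULL); (36, 6, 6, Vik); (36, 6, 6, NULL); (52, 8, 8, Zane); (52, 8, 8, NULL); (77, 6, 6, Vik); (77, 6, 6, NULL); (NULL, 3, NULL, Ivan); (NULL, 4, NULL, Xin); (NULL, 4, NULL, Zane); (NULL, NULL, NULL, Xin)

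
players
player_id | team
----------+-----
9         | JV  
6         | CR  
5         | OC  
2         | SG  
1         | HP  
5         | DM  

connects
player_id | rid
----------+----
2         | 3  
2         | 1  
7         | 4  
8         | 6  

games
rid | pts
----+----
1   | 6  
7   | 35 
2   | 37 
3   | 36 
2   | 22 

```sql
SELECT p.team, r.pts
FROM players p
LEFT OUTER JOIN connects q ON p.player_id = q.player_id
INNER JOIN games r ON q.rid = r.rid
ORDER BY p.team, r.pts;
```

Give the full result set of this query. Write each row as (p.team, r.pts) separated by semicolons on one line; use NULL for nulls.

(SG, 6); (SG, 36)

Joins associate left-to-right: players LEFT JOIN connects on player_id gives 7 intermediate row(s).
Then INNER JOIN `games r` on rid: keep only rows whose q.rid appears in r.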